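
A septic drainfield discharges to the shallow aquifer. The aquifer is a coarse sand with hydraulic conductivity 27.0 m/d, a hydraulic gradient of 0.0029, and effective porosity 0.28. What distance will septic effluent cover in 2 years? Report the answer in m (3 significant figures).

Darcy flux q = K·i = 27.0 × 0.0029 = 0.07830 m/d
v_s = q/n_e = 0.07830/0.28 = 0.2796 m/d
T = 2 yr × 365 = 730 d
L = v × T = 0.2796 × 730 = 204.1 m

204 m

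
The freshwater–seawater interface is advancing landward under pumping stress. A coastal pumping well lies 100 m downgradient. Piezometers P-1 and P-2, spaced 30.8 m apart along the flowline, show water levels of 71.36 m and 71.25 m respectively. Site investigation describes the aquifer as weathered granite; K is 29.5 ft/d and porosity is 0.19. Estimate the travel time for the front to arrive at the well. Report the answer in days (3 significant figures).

592 days

Hydraulic gradient i = (71.36 − 71.25) / 30.8 = 0.11 / 30.8 = 0.003571
K = 29.5 ft/d × 0.3048 = 8.992 m/d
Darcy flux q = K·i = 8.992 × 0.003571 = 0.03211 m/d
Average linear velocity = 0.03211 / 0.19 = 0.1690 m/d
t = L / v = 100 / 0.1690 = 591.7 d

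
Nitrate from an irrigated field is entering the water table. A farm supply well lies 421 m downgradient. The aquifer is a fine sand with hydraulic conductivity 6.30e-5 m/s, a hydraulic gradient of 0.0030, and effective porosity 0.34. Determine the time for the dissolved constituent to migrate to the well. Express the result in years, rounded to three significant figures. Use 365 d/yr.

24.0 years

K = 6.30e-5 m/s × 86400 s/d = 5.443 m/d
Darcy flux q = K·i = 5.443 × 0.0030 = 0.01633 m/d
v = Ki/n = 5.443·0.0030/0.34 = 0.04803 m/d
t = L / v = 421 / 0.04803 = 8766 d
   = 8766 / 365 = 24.0 yr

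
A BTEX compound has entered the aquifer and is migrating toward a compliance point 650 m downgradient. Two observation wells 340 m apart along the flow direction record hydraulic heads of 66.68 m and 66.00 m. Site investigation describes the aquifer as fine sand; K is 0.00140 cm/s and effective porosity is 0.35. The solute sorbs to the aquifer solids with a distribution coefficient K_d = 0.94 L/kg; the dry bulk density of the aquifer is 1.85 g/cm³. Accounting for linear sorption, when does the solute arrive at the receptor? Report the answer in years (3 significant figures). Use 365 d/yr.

1540 years

Hydraulic gradient i = (66.68 − 66.00) / 340 = 0.68 / 340 = 0.002000
K = 0.00140 cm/s × 864 = 1.210 m/d
q = Ki = 1.210 × 0.002000 = 0.002419 m/d
v = Ki/n = 1.210·0.002000/0.35 = 0.006912 m/d
Retardation R = 1 + ρ_b·K_d/n = 1 + 1.85×0.94/0.35 = 5.969
Contaminant velocity v_c = v/R = 0.006912/5.969 = 0.001158 m/d
t = L/v_c = 650/0.001158 = 561300 d
   = 561300/365 = 1540 yr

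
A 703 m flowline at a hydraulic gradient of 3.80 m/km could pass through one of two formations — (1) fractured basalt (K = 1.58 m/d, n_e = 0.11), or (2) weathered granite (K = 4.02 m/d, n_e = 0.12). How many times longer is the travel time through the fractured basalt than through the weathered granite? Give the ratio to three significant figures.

Unit 1 (fractured basalt): v = 1.58×0.0038/0.11 = 0.05458 m/d, t = 703/0.05458 = 12880 d
Unit 2 (weathered granite): v = 4.02×0.0038/0.12 = 0.1273 m/d, t = 703/0.1273 = 5522 d
t(fractured basalt) / t(weathered granite) = 12880/5522 = 2.33

2.33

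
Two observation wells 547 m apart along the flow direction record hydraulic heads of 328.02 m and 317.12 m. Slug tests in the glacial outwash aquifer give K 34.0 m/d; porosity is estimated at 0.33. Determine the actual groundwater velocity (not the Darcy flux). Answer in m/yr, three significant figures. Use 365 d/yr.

Hydraulic gradient i = (328.02 − 317.12) / 547 = 10.90 / 547 = 0.01993
q = Ki = 34.0 × 0.01993 = 0.6775 m/d
Average linear velocity = 0.6775 / 0.33 = 2.053 m/d
   = 2.053 × 365 = 749 m/yr

749 m/yr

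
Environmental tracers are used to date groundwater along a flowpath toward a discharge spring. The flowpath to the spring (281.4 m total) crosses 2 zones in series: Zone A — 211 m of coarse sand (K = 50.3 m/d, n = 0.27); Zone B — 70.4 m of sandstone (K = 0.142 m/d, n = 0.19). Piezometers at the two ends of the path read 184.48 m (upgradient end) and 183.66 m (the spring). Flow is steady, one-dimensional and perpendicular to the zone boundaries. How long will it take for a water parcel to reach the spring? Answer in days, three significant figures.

42900 days

Total head drop ΔH = 184.48 − 183.66 = 0.82 m
Steady 1-D flow in series ⇒ the Darcy flux q is identical in every zone and the zone head losses add (resistances L/K in series).
Σ(L/K) = 211/50.3 + 70.4/0.142 = 4.195 + 495.8 = 500.0 d
q = ΔH / Σ(L/K) = 0.82 / 500.0 = 0.001640 m/d (same in every zone)
Zone A: v = q/n = 0.001640/0.27 = 0.006074 m/d → t_A = 211/0.006074 = 34740 d
Zone B: v = q/n = 0.001640/0.19 = 0.008632 m/d → t_B = 70.4/0.008632 = 8156 d
Total t = 34740 + 8156 = 42890 d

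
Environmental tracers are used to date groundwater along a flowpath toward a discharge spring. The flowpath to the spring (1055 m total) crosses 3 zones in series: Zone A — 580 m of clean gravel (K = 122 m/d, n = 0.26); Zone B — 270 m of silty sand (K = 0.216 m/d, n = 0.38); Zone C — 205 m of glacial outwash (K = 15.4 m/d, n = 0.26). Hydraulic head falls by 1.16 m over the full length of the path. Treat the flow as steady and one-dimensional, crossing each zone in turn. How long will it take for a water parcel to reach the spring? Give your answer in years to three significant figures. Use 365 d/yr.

Continuity: the same q passes through each zone, so ΔH = q·Σ(L_j/K_j) — the zones act as resistances in series.
Σ(L/K) = 580/122 + 270/0.216 + 205/15.4 = 4.754 + 1250 + 13.31 = 1268 d
q = ΔH / Σ(L/K) = 1.16 / 1268 = 9.148e-4 m/d (same in every zone)
Zone A: v = q/n = 9.148e-4/0.26 = 0.003518 m/d → t_A = 580/0.003518 = 164800 d
Zone B: v = q/n = 9.148e-4/0.38 = 0.002407 m/d → t_B = 270/0.002407 = 112200 d
Zone C: v = q/n = 9.148e-4/0.26 = 0.003518 m/d → t_C = 205/0.003518 = 58270 d
Total t = 164800 + 112200 + 58270 = 335300 d
   = 335300 / 365 = 919 yr

919 years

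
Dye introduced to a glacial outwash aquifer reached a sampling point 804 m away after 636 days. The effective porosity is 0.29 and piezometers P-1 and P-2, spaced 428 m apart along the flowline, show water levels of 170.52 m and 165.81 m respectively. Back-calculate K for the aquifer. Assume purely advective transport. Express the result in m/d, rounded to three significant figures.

Hydraulic gradient i = (170.52 − 165.81) / 428 = 4.71 / 428 = 0.01100
v = L / t = 804 / 636 = 1.264 m/d
K = v · n / i = 1.264 × 0.29 / 0.01100 = 33.3 m/d

33.3 m/d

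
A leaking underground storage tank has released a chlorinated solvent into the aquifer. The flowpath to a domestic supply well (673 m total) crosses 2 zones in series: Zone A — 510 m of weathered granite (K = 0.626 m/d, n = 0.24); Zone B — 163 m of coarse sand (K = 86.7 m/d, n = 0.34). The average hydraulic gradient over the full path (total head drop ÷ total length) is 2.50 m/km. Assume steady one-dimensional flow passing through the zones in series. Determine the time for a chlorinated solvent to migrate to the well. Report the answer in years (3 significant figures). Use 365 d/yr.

236 years

For zones in series the flux q is common to all zones; the equivalent conductivity is the harmonic (thickness-weighted) mean, K_eq = L_total / Σ(L_j/K_j).
Σ(L/K) = 510/0.626 + 163/86.7 = 814.7 + 1.880 = 816.6 d
K_eq = L_total / Σ(L/K) = 673 / 816.6 = 0.8242 m/d
q = K_eq · i = 0.8242 × 0.0025 = 0.002060 m/d (same in every zone)
Zone A: v = q/n = 0.002060/0.24 = 0.008585 m/d → t_A = 510/0.008585 = 59410 d
Zone B: v = q/n = 0.002060/0.34 = 0.006060 m/d → t_B = 163/0.006060 = 26900 d
Total t = 59410 + 26900 = 86300 d
   = 86300 / 365 = 236 yr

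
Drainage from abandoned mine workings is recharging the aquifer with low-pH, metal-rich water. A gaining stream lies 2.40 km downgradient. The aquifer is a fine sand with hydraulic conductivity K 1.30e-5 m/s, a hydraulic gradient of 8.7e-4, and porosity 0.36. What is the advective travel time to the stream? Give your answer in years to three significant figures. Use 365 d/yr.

2420 years

K = 1.30e-5 m/s × 86400 s/d = 1.123 m/d
Specific discharge q = 1.123 × 8.7e-4 = 9.772e-4 m/d
Seepage velocity v = q / n = 9.772e-4 / 0.36 = 0.002714 m/d
L = 2.40 km = 2400 m
t = L / v = 2400 / 0.002714 = 884200 d
   = 884200 / 365 = 2420 yr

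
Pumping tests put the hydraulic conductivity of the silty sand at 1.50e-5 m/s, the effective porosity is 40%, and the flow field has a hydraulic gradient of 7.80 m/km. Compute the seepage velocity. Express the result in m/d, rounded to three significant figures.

K = 1.50e-5 m/s × 86400 s/d = 1.296 m/d
Specific discharge q = 1.296 × 0.0078 = 0.01011 m/d
v = Ki/n = 1.296·0.0078/0.40 = 0.02527 m/d

0.0253 m/d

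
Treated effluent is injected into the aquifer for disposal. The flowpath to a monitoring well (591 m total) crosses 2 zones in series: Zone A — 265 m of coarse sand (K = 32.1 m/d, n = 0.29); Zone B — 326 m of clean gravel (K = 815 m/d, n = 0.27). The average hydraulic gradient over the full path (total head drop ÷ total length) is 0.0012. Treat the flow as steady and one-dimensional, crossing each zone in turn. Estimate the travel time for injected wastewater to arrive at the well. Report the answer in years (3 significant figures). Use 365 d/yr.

For zones in series the flux q is common to all zones; the equivalent conductivity is the harmonic (thickness-weighted) mean, K_eq = L_total / Σ(L_j/K_j).
Σ(L/K) = 265/32.1 + 326/815 = 8.255 + 0.4000 = 8.655 d
K_eq = L_total / Σ(L/K) = 591 / 8.655 = 68.28 m/d
q = K_eq · i = 68.28 × 0.0012 = 0.08194 m/d (same in every zone)
Zone A: v = q/n = 0.08194/0.29 = 0.2825 m/d → t_A = 265/0.2825 = 937.9 d
Zone B: v = q/n = 0.08194/0.27 = 0.3035 m/d → t_B = 326/0.3035 = 1074 d
Total t = 937.9 + 1074 = 2012 d
   = 2012 / 365 = 5.51 yr

5.51 years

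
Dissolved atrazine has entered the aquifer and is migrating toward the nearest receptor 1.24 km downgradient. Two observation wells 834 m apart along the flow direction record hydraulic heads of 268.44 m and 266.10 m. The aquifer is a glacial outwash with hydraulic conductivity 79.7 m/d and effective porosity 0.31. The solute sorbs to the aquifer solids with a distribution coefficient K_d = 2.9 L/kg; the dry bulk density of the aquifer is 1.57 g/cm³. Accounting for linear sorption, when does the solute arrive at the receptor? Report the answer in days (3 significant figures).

Hydraulic gradient i = (268.44 − 266.10) / 834 = 2.34 / 834 = 0.002806
q = Ki = 79.7 × 0.002806 = 0.2236 m/d
Seepage velocity v = q / n = 0.2236 / 0.31 = 0.7214 m/d
Retardation R = 1 + ρ_b·K_d/n = 1 + 1.57×2.9/0.31 = 15.69
Contaminant velocity v_c = v/R = 0.7214/15.69 = 0.04598 m/d
L = 1.24 km = 1240 m
t = L/v_c = 1240/0.04598 = 26970 d

27000 days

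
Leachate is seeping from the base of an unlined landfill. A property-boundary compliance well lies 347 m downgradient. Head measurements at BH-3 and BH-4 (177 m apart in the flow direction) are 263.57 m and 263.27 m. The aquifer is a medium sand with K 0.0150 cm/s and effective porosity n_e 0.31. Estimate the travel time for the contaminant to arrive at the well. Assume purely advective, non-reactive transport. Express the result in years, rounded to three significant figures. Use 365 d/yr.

13.4 years

Hydraulic gradient i = (263.57 − 263.27) / 177 = 0.30 / 177 = 0.001695
K = 0.0150 cm/s × 864 = 12.96 m/d
q = Ki = 12.96 × 0.001695 = 0.02197 m/d
Average linear velocity = 0.02197 / 0.31 = 0.07086 m/d
t = L / v = 347 / 0.07086 = 4897 d
   = 4897 / 365 = 13.4 yr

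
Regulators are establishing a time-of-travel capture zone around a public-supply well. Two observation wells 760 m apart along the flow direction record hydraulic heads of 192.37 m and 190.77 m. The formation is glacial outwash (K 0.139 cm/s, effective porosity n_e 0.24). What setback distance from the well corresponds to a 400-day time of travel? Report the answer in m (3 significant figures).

Hydraulic gradient i = (192.37 − 190.77) / 760 = 1.60 / 760 = 0.002105
K = 0.139 cm/s × 864 = 120.1 m/d
Specific discharge q = 120.1 × 0.002105 = 0.2528 m/d
Average linear velocity = 0.2528 / 0.24 = 1.053 m/d
L = v × T = 1.053 × 400 = 421.4 m

421 m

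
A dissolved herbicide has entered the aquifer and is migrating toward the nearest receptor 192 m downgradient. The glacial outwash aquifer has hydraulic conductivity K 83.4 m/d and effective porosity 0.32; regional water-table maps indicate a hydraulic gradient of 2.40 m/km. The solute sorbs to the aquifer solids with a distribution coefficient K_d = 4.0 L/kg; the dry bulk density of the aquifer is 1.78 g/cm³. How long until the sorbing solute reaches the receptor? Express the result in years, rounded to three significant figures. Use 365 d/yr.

19.6 years

Darcy flux q = K·i = 83.4 × 0.0024 = 0.2002 m/d
v = Ki/n = 83.4·0.0024/0.32 = 0.6255 m/d
Retardation R = 1 + ρ_b·K_d/n = 1 + 1.78×4.0/0.32 = 23.25
Contaminant velocity v_c = v/R = 0.6255/23.25 = 0.02690 m/d
t = L/v_c = 192/0.02690 = 7137 d
   = 7137/365 = 19.6 yr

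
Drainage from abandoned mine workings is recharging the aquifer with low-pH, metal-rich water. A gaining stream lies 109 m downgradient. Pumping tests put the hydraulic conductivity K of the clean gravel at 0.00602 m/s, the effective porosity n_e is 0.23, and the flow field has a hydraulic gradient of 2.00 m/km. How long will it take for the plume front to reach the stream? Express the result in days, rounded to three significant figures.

K = 0.00602 m/s × 86400 s/d = 520.1 m/d
Darcy flux q = K·i = 520.1 × 0.0020 = 1.040 m/d
v = Ki/n = 520.1·0.0020/0.23 = 4.523 m/d
t = L / v = 109 / 4.523 = 24.10 d

24.1 days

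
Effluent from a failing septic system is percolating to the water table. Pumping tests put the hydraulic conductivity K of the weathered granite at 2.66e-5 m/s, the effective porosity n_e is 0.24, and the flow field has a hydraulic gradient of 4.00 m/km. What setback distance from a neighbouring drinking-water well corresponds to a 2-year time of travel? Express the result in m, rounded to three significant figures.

28.0 m

K = 2.66e-5 m/s × 86400 s/d = 2.298 m/d
q = Ki = 2.298 × 0.0040 = 0.009193 m/d
Average linear velocity = 0.009193 / 0.24 = 0.03830 m/d
T = 2 yr × 365 = 730 d
L = v × T = 0.03830 × 730 = 27.96 m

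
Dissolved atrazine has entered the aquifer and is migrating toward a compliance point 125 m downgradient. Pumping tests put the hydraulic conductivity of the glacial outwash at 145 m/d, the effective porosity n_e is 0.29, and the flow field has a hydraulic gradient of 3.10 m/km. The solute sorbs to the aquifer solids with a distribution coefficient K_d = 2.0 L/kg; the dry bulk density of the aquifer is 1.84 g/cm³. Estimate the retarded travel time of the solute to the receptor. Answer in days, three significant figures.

Darcy flux q = K·i = 145 × 0.0031 = 0.4495 m/d
v_s = q/n_e = 0.4495/0.29 = 1.550 m/d
Retardation R = 1 + ρ_b·K_d/n = 1 + 1.84×2.0/0.29 = 13.69
Contaminant velocity v_c = v/R = 1.550/13.69 = 0.1132 m/d
t = L/v_c = 125/0.1132 = 1104 d

1100 days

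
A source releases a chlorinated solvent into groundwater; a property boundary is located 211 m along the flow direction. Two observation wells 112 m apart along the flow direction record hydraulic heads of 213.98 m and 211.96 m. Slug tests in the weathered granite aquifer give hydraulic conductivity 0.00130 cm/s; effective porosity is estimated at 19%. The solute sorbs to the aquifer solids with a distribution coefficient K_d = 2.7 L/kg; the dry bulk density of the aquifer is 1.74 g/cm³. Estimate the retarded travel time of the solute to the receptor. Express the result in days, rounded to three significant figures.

50900 days

Hydraulic gradient i = (213.98 − 211.96) / 112 = 2.02 / 112 = 0.01804
K = 0.00130 cm/s × 864 = 1.123 m/d
Darcy flux q = K·i = 1.123 × 0.01804 = 0.02026 m/d
Seepage velocity v = q / n = 0.02026 / 0.19 = 0.1066 m/d
Retardation R = 1 + ρ_b·K_d/n = 1 + 1.74×2.7/0.19 = 25.73
Contaminant velocity v_c = v/R = 0.1066/25.73 = 0.004144 m/d
t = L/v_c = 211/0.004144 = 50910 d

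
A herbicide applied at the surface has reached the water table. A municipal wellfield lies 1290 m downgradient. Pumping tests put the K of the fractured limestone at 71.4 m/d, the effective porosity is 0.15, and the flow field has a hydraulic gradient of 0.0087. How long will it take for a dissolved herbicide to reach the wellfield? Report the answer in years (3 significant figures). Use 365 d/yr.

Specific discharge q = 71.4 × 0.0087 = 0.6212 m/d
Average linear velocity = 0.6212 / 0.15 = 4.141 m/d
t = L / v = 1290 / 4.141 = 311.5 d
   = 311.5 / 365 = 0.853 yr

0.853 years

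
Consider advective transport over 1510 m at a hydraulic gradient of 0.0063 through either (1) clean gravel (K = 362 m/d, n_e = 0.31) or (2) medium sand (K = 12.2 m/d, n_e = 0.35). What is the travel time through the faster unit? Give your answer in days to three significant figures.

205 days

Unit 1 (clean gravel): v = 362×0.0063/0.31 = 7.357 m/d, t = 1510/7.357 = 205.3 d
Unit 2 (medium sand): v = 12.2×0.0063/0.35 = 0.2196 m/d, t = 1510/0.2196 = 6876 d
Faster unit: t = 205 d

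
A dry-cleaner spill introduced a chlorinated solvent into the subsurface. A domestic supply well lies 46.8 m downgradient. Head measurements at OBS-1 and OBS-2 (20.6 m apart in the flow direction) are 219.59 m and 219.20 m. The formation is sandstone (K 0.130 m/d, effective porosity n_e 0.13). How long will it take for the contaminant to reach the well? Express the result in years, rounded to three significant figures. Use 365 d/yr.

Hydraulic gradient i = (219.59 − 219.20) / 20.6 = 0.39 / 20.6 = 0.01893
Specific discharge q = 0.130 × 0.01893 = 0.002461 m/d
Average linear velocity = 0.002461 / 0.13 = 0.01893 m/d
t = L / v = 46.8 / 0.01893 = 2472 d
   = 2472 / 365 = 6.77 yr

6.77 years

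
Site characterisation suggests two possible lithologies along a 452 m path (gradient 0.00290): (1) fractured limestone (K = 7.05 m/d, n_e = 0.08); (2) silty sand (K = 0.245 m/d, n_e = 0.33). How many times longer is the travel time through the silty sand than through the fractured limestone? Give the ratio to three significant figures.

Unit 1 (fractured limestone): v = 7.05×0.0029/0.08 = 0.2556 m/d, t = 452/0.2556 = 1769 d
Unit 2 (silty sand): v = 0.245×0.0029/0.33 = 0.002153 m/d, t = 452/0.002153 = 209900 d
t(silty sand) / t(fractured limestone) = 209900/1769 = 119

119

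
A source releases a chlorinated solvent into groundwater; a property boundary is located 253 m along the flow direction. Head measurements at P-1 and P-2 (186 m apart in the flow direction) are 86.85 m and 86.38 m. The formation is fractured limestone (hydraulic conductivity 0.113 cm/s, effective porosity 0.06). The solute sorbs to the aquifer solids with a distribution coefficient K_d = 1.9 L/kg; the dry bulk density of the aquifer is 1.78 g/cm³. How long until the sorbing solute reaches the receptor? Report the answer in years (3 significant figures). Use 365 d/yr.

9.67 years

Hydraulic gradient i = (86.85 − 86.38) / 186 = 0.47 / 186 = 0.002527
K = 0.113 cm/s × 864 = 97.63 m/d
Darcy flux q = K·i = 97.63 × 0.002527 = 0.2467 m/d
v_s = q/n_e = 0.2467/0.06 = 4.112 m/d
Retardation R = 1 + ρ_b·K_d/n = 1 + 1.78×1.9/0.06 = 57.37
Contaminant velocity v_c = v/R = 4.112/57.37 = 0.07167 m/d
t = L/v_c = 253/0.07167 = 3530 d
   = 3530/365 = 9.67 yr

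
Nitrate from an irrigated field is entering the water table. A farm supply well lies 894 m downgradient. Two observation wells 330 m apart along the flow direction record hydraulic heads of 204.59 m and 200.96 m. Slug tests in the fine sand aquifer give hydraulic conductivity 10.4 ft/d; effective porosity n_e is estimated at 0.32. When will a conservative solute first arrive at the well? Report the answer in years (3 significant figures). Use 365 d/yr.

22.5 years

Hydraulic gradient i = (204.59 − 200.96) / 330 = 3.63 / 330 = 0.01100
K = 10.4 ft/d × 0.3048 = 3.170 m/d
Darcy flux q = K·i = 3.170 × 0.01100 = 0.03487 m/d
Seepage velocity v = q / n = 0.03487 / 0.32 = 0.1090 m/d
t = L / v = 894 / 0.1090 = 8204 d
   = 8204 / 365 = 22.5 yr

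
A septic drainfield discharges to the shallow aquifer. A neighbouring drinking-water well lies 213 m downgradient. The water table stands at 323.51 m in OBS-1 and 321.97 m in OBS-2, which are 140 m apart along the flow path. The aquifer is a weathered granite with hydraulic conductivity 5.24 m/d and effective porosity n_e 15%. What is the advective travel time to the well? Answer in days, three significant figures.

554 days

Hydraulic gradient i = (323.51 − 321.97) / 140 = 1.54 / 140 = 0.01100
Specific discharge q = 5.24 × 0.01100 = 0.05764 m/d
Seepage velocity v = q / n = 0.05764 / 0.15 = 0.3843 m/d
t = L / v = 213 / 0.3843 = 554.3 d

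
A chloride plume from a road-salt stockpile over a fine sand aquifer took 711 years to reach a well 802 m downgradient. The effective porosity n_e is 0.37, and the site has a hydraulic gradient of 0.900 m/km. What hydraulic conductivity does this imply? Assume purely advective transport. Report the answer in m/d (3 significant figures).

1.27 m/d

t = 711 years = 259500 d
v = L / t = 802 / 259500 = 0.003090 m/d
K = v · n / i = 0.003090 × 0.37 / 9.0e-4 = 1.27 m/d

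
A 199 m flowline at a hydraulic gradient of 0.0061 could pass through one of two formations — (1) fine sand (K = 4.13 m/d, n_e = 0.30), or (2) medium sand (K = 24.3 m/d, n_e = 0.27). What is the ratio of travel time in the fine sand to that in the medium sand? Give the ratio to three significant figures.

Unit 1 (fine sand): v = 4.13×0.0061/0.30 = 0.08398 m/d, t = 199/0.08398 = 2370 d
Unit 2 (medium sand): v = 24.3×0.0061/0.27 = 0.5490 m/d, t = 199/0.5490 = 362.5 d
t(fine sand) / t(medium sand) = 2370/362.5 = 6.54

6.54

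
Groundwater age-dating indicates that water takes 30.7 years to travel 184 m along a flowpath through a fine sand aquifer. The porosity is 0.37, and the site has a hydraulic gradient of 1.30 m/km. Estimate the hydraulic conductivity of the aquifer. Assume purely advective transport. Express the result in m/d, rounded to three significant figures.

4.67 m/d

t = 30.7 years = 11210 d
v = L / t = 184 / 11210 = 0.01642 m/d
K = v · n / i = 0.01642 × 0.37 / 0.0013 = 4.67 m/d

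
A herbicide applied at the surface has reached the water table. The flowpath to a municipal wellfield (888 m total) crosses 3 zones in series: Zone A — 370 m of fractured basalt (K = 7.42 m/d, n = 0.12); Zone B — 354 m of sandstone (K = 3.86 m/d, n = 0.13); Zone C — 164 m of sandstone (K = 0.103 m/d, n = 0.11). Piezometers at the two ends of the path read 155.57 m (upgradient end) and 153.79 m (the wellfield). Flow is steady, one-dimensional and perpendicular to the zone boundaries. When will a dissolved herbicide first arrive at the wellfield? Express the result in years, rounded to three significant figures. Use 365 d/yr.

289 years

Total head drop ΔH = 155.57 − 153.79 = 1.78 m
Continuity: the same q passes through each zone, so ΔH = q·Σ(L_j/K_j) — the zones act as resistances in series.
Σ(L/K) = 370/7.42 + 354/3.86 + 164/0.103 = 49.87 + 91.71 + 1592 = 1734 d
q = ΔH / Σ(L/K) = 1.78 / 1734 = 0.001027 m/d (same in every zone)
Zone A: v = q/n = 0.001027/0.12 = 0.008555 m/d → t_A = 370/0.008555 = 43250 d
Zone B: v = q/n = 0.001027/0.13 = 0.007897 m/d → t_B = 354/0.007897 = 44830 d
Zone C: v = q/n = 0.001027/0.11 = 0.009333 m/d → t_C = 164/0.009333 = 17570 d
Total t = 43250 + 44830 + 17570 = 105600 d
   = 105600 / 365 = 289 yr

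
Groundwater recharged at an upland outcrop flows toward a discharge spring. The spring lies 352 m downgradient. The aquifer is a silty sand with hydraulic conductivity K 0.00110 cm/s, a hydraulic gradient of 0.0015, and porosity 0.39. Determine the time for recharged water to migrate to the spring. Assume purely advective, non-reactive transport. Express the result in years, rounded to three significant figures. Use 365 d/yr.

K = 0.00110 cm/s × 864 = 0.9504 m/d
q = Ki = 0.9504 × 0.0015 = 0.001426 m/d
Average linear velocity = 0.001426 / 0.39 = 0.003655 m/d
t = L / v = 352 / 0.003655 = 96300 d
   = 96300 / 365 = 264 yr

264 years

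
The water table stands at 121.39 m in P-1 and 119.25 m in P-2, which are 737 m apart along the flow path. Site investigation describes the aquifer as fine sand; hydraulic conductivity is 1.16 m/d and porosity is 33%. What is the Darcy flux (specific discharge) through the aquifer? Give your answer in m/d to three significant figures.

Hydraulic gradient i = (121.39 − 119.25) / 737 = 2.14 / 737 = 0.002904
Darcy flux q = K·i = 1.16 × 0.002904 = 0.003368 m/d

0.00337 m/d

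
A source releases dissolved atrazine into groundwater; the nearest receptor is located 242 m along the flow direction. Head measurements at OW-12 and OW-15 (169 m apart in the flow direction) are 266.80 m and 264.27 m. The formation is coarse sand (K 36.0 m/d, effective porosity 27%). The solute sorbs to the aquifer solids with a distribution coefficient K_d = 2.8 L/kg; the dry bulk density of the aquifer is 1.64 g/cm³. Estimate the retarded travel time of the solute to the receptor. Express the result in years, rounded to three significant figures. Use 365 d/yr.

5.98 years

Hydraulic gradient i = (266.80 − 264.27) / 169 = 2.53 / 169 = 0.01497
q = Ki = 36.0 × 0.01497 = 0.5389 m/d
v_s = q/n_e = 0.5389/0.27 = 1.996 m/d
Retardation R = 1 + ρ_b·K_d/n = 1 + 1.64×2.8/0.27 = 18.01
Contaminant velocity v_c = v/R = 1.996/18.01 = 0.1108 m/d
t = L/v_c = 242/0.1108 = 2183 d
   = 2183/365 = 5.98 yr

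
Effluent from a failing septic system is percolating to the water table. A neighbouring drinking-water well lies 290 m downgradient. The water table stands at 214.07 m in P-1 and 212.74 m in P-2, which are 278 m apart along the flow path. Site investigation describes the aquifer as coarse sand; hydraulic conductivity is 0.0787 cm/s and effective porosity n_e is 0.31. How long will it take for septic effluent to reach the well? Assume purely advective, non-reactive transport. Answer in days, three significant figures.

Hydraulic gradient i = (214.07 − 212.74) / 278 = 1.33 / 278 = 0.004784
K = 0.0787 cm/s × 864 = 68.00 m/d
Specific discharge q = 68.00 × 0.004784 = 0.3253 m/d
Seepage velocity v = q / n = 0.3253 / 0.31 = 1.049 m/d
t = L / v = 290 / 1.049 = 276.4 d

276 days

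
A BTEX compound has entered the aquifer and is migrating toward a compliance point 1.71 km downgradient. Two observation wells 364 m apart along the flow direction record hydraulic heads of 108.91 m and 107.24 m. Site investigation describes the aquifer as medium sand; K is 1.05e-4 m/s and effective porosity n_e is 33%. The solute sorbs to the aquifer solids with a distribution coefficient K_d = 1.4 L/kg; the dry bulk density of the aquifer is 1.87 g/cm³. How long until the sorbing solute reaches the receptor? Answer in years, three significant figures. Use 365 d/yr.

Hydraulic gradient i = (108.91 − 107.24) / 364 = 1.67 / 364 = 0.004588
K = 1.05e-4 m/s × 86400 s/d = 9.072 m/d
q = Ki = 9.072 × 0.004588 = 0.04162 m/d
v = Ki/n = 9.072·0.004588/0.33 = 0.1261 m/d
Retardation R = 1 + ρ_b·K_d/n = 1 + 1.87×1.4/0.33 = 8.933
Contaminant velocity v_c = v/R = 0.1261/8.933 = 0.01412 m/d
L = 1.71 km = 1710 m
t = L/v_c = 1710/0.01412 = 121100 d
   = 121100/365 = 332 yr

332 years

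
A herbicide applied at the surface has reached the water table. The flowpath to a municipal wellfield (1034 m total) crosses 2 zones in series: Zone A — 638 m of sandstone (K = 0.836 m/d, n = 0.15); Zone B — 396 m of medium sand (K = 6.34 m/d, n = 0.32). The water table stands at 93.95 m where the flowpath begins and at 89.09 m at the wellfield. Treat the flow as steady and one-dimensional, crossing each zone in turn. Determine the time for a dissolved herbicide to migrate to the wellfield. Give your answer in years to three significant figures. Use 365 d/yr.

104 years

Total head drop ΔH = 93.95 − 89.09 = 4.86 m
Steady 1-D flow in series ⇒ the Darcy flux q is identical in every zone and the zone head losses add (resistances L/K in series).
Σ(L/K) = 638/0.836 + 396/6.34 = 763.2 + 62.46 = 825.6 d
q = ΔH / Σ(L/K) = 4.86 / 825.6 = 0.005886 m/d (same in every zone)
Zone A: v = q/n = 0.005886/0.15 = 0.03924 m/d → t_A = 638/0.03924 = 16260 d
Zone B: v = q/n = 0.005886/0.32 = 0.01840 m/d → t_B = 396/0.01840 = 21530 d
Total t = 16260 + 21530 = 37780 d
   = 37780 / 365 = 104 yr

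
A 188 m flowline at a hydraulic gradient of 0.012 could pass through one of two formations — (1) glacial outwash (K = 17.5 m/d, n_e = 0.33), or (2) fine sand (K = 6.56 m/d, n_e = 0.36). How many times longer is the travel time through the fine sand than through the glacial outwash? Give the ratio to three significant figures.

Unit 1 (glacial outwash): v = 17.5×0.012/0.33 = 0.6364 m/d, t = 188/0.6364 = 295.4 d
Unit 2 (fine sand): v = 6.56×0.012/0.36 = 0.2187 m/d, t = 188/0.2187 = 859.8 d
t(fine sand) / t(glacial outwash) = 859.8/295.4 = 2.91

2.91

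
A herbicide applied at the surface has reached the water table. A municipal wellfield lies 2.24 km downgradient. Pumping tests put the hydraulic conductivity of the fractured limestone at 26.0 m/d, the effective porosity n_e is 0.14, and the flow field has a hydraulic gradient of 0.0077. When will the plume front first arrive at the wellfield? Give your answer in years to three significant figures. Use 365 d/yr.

4.29 years

Specific discharge q = 26.0 × 0.0077 = 0.2002 m/d
Seepage velocity v = q / n = 0.2002 / 0.14 = 1.430 m/d
L = 2.24 km = 2240 m
t = L / v = 2240 / 1.430 = 1566 d
   = 1566 / 365 = 4.29 yr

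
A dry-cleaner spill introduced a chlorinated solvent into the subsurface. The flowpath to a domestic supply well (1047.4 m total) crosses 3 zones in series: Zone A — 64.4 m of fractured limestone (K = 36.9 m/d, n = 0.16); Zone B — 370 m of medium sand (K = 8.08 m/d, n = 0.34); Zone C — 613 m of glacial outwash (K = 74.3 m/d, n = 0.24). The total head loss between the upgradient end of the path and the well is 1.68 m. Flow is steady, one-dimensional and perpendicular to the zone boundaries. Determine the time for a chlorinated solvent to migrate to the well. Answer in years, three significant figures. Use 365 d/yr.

25.8 years

Steady 1-D flow in series ⇒ the Darcy flux q is identical in every zone and the zone head losses add (resistances L/K in series).
Σ(L/K) = 64.4/36.9 + 370/8.08 + 613/74.3 = 1.745 + 45.79 + 8.250 = 55.79 d
q = ΔH / Σ(L/K) = 1.68 / 55.79 = 0.03011 m/d (same in every zone)
Zone A: v = q/n = 0.03011/0.16 = 0.1882 m/d → t_A = 64.4/0.1882 = 342.2 d
Zone B: v = q/n = 0.03011/0.34 = 0.08857 m/d → t_B = 370/0.08857 = 4177 d
Zone C: v = q/n = 0.03011/0.24 = 0.1255 m/d → t_C = 613/0.1255 = 4885 d
Total t = 342.2 + 4177 + 4885 = 9405 d
   = 9405 / 365 = 25.8 yr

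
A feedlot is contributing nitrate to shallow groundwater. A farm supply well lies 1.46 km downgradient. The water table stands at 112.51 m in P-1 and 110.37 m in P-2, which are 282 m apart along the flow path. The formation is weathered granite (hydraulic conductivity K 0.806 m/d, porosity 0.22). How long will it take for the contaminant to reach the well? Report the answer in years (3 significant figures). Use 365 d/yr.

144 years

Hydraulic gradient i = (112.51 − 110.37) / 282 = 2.14 / 282 = 0.007589
q = Ki = 0.806 × 0.007589 = 0.006116 m/d
Average linear velocity = 0.006116 / 0.22 = 0.02780 m/d
L = 1.46 km = 1460 m
t = L / v = 1460 / 0.02780 = 52510 d
   = 52510 / 365 = 144 yr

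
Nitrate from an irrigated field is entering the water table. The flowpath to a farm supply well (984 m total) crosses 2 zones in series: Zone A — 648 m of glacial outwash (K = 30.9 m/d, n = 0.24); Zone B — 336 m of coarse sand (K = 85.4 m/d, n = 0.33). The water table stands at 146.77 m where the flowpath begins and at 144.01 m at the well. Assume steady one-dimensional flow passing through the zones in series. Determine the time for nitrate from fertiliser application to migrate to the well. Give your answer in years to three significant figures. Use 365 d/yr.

6.59 years

Total head drop ΔH = 146.77 − 144.01 = 2.76 m
Continuity: the same q passes through each zone, so ΔH = q·Σ(L_j/K_j) — the zones act as resistances in series.
Σ(L/K) = 648/30.9 + 336/85.4 = 20.97 + 3.934 = 24.91 d
q = ΔH / Σ(L/K) = 2.76 / 24.91 = 0.1108 m/d (same in every zone)
Zone A: v = q/n = 0.1108/0.24 = 0.4617 m/d → t_A = 648/0.4617 = 1403 d
Zone B: v = q/n = 0.1108/0.33 = 0.3358 m/d → t_B = 336/0.3358 = 1001 d
Total t = 1403 + 1001 = 2404 d
   = 2404 / 365 = 6.59 yr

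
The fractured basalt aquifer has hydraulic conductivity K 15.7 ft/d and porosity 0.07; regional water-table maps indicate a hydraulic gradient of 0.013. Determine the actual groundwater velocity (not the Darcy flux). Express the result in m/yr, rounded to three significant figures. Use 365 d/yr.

K = 15.7 ft/d × 0.3048 = 4.785 m/d
Darcy flux q = K·i = 4.785 × 0.013 = 0.06221 m/d
v = Ki/n = 4.785·0.013/0.07 = 0.8887 m/d
   = 0.8887 × 365 = 324 m/yr

324 m/yr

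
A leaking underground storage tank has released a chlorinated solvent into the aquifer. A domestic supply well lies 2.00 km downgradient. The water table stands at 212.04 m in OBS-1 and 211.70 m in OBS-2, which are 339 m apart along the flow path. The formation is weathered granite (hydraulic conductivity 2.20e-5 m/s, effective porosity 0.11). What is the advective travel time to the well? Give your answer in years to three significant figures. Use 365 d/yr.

Hydraulic gradient i = (212.04 − 211.70) / 339 = 0.34 / 339 = 0.001003
K = 2.20e-5 m/s × 86400 s/d = 1.901 m/d
Specific discharge q = 1.901 × 0.001003 = 0.001906 m/d
Average linear velocity = 0.001906 / 0.11 = 0.01733 m/d
L = 2.00 km = 2000 m
t = L / v = 2000 / 0.01733 = 115400 d
   = 115400 / 365 = 316 yr

316 years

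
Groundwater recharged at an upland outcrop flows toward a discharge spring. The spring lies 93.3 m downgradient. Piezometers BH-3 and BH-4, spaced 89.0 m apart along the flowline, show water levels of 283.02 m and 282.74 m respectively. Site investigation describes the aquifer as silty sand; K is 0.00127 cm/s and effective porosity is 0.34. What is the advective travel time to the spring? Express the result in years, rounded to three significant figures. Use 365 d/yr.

25.2 years

Hydraulic gradient i = (283.02 − 282.74) / 89.0 = 0.28 / 89.0 = 0.003146
K = 0.00127 cm/s × 864 = 1.097 m/d
Darcy flux q = K·i = 1.097 × 0.003146 = 0.003452 m/d
Average linear velocity = 0.003452 / 0.34 = 0.01015 m/d
t = L / v = 93.3 / 0.01015 = 9189 d
   = 9189 / 365 = 25.2 yr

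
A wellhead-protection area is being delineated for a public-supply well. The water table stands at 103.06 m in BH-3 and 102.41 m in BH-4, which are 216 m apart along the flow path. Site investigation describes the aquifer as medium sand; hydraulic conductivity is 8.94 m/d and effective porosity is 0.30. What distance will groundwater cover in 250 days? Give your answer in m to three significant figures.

22.4 m

Hydraulic gradient i = (103.06 − 102.41) / 216 = 0.65 / 216 = 0.003009
Darcy flux q = K·i = 8.94 × 0.003009 = 0.02690 m/d
Seepage velocity v = q / n = 0.02690 / 0.30 = 0.08968 m/d
L = v × T = 0.08968 × 250 = 22.42 m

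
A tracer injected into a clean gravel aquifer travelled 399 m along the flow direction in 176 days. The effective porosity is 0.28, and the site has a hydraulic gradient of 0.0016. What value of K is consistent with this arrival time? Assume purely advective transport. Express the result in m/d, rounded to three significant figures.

v = L / t = 399 / 176 = 2.267 m/d
K = v · n / i = 2.267 × 0.28 / 0.0016 = 397 m/d

397 m/d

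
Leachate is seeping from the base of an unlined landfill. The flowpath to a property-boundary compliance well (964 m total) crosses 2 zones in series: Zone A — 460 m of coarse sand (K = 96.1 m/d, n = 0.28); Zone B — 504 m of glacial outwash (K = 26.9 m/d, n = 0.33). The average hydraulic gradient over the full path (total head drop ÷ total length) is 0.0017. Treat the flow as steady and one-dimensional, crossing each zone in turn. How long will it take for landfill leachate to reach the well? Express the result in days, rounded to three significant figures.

4240 days

For zones in series the flux q is common to all zones; the equivalent conductivity is the harmonic (thickness-weighted) mean, K_eq = L_total / Σ(L_j/K_j).
Σ(L/K) = 460/96.1 + 504/26.9 = 4.787 + 18.74 = 23.52 d
K_eq = L_total / Σ(L/K) = 964 / 23.52 = 40.98 m/d
q = K_eq · i = 40.98 × 0.0017 = 0.06967 m/d (same in every zone)
Zone A: v = q/n = 0.06967/0.28 = 0.2488 m/d → t_A = 460/0.2488 = 1849 d
Zone B: v = q/n = 0.06967/0.33 = 0.2111 m/d → t_B = 504/0.2111 = 2387 d
Total t = 1849 + 2387 = 4236 d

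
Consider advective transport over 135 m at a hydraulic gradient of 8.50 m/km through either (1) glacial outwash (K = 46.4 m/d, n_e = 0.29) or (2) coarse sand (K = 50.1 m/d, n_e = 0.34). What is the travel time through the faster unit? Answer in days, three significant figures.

Unit 1 (glacial outwash): v = 46.4×0.0085/0.29 = 1.360 m/d, t = 135/1.360 = 99.26 d
Unit 2 (coarse sand): v = 50.1×0.0085/0.34 = 1.253 m/d, t = 135/1.253 = 107.8 d
Faster unit: t = 99.3 d

99.3 days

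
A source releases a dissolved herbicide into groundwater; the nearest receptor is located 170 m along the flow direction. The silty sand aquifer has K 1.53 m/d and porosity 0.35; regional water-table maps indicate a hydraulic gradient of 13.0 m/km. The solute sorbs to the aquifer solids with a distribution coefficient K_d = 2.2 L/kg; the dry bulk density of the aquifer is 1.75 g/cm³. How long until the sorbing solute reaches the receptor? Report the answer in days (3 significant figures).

Specific discharge q = 1.53 × 0.013 = 0.01989 m/d
v = Ki/n = 1.53·0.013/0.35 = 0.05683 m/d
Retardation R = 1 + ρ_b·K_d/n = 1 + 1.75×2.2/0.35 = 12.00
Contaminant velocity v_c = v/R = 0.05683/12.00 = 0.004736 m/d
t = L/v_c = 170/0.004736 = 35900 d

35900 days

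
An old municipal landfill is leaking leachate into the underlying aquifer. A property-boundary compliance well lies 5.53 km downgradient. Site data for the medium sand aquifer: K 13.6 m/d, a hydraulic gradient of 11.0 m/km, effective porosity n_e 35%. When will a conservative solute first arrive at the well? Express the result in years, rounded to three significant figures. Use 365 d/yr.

Specific discharge q = 13.6 × 0.011 = 0.1496 m/d
Seepage velocity v = q / n = 0.1496 / 0.35 = 0.4274 m/d
L = 5.53 km = 5530 m
t = L / v = 5530 / 0.4274 = 12940 d
   = 12940 / 365 = 35.4 yr

35.4 years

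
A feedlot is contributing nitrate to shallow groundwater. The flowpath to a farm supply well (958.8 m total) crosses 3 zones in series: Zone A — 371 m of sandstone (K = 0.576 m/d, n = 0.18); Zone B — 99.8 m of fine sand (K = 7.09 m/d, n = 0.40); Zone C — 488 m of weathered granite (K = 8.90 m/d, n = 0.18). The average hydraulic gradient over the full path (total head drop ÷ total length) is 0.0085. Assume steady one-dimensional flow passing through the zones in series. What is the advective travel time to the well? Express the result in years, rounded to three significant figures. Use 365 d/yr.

For zones in series the flux q is common to all zones; the equivalent conductivity is the harmonic (thickness-weighted) mean, K_eq = L_total / Σ(L_j/K_j).
Σ(L/K) = 371/0.576 + 99.8/7.09 + 488/8.90 = 644.1 + 14.08 + 54.83 = 713.0 d
K_eq = L_total / Σ(L/K) = 958.8 / 713.0 = 1.345 m/d
q = K_eq · i = 1.345 × 0.0085 = 0.01143 m/d (same in every zone)
Zone A: v = q/n = 0.01143/0.18 = 0.06350 m/d → t_A = 371/0.06350 = 5842 d
Zone B: v = q/n = 0.01143/0.40 = 0.02858 m/d → t_B = 99.8/0.02858 = 3492 d
Zone C: v = q/n = 0.01143/0.18 = 0.06350 m/d → t_C = 488/0.06350 = 7685 d
Total t = 5842 + 3492 + 7685 = 17020 d
   = 17020 / 365 = 46.6 yr

46.6 years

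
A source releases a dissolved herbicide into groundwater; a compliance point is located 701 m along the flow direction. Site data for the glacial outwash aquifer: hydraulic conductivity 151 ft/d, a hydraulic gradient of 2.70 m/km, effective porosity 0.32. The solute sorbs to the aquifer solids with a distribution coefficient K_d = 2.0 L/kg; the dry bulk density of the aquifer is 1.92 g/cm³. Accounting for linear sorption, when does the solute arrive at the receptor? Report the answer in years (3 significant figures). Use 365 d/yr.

K = 151 ft/d × 0.3048 = 46.02 m/d
q = Ki = 46.02 × 0.0027 = 0.1243 m/d
v = Ki/n = 46.02·0.0027/0.32 = 0.3883 m/d
Retardation R = 1 + ρ_b·K_d/n = 1 + 1.92×2.0/0.32 = 13.00
Contaminant velocity v_c = v/R = 0.3883/13.00 = 0.02987 m/d
t = L/v_c = 701/0.02987 = 23470 d
   = 23470/365 = 64.3 yr

64.3 years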